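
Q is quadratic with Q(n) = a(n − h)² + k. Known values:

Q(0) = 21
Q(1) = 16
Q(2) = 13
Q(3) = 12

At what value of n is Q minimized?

First differences -5, -3, -1; second difference 2 = 2a, so a = 1.
Expanding, the n-coefficient is −2ah = -2h; matching it to the data gives h = 3, and then k = 12.
So Q(n) = 1(n − 3)² + 12.
Hence h = 3.

3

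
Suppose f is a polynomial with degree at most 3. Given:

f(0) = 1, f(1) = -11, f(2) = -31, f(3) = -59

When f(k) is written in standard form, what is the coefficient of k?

Write f(k) = ak³ + bk² + ck + d; the 4 given values yield a linear system in the 4 coefficients.
Solving, the leading coefficient vanishes, and f(k) = -4k² - 8k + 1.
The coefficient of k is -8.

-8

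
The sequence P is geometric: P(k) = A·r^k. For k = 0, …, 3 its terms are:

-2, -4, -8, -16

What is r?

Consecutive ratio: -4/(-2) = 2, and -8/(-4) = 2, so r = 2.
Then A·2^0 = -2 gives A = -2, and P(k) = -2·2^k.

2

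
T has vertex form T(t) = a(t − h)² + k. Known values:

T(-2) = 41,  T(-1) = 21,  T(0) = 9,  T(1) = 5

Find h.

First differences -20, -12, -4; second difference 8 = 2a, so a = 4.
Expanding, the t-coefficient is −2ah = -8h; matching it to the data gives h = 1, and then k = 5.
So T(t) = 4(t − 1)² + 5.
Hence h = 1.

1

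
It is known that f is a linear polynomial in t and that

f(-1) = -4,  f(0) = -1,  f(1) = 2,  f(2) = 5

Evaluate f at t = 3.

First differences: 3, 3, 3.
Level-1 differences are constant, so f has degree 1.
Extending the table by one column gives the next first difference 3, so f(3) = 5 + 3 = 8.

8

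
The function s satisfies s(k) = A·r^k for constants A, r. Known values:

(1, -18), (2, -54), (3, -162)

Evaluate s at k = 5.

-1458

Consecutive ratio: -54/(-18) = 3, and -162/(-54) = 3, so r = 3.
Then A·3^1 = -18 gives A = -6, and s(k) = -6·3^k.
s(5) = -6·3^5 = -1458.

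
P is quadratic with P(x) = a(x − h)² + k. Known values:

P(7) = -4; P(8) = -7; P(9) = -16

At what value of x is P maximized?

First differences -3, -9; second difference -6 = 2a, so a = -3.
Expanding, the x-coefficient is −2ah = 6h; matching it to the data gives h = 7, and then k = -4.
So P(x) = -3(x − 7)² − 4.
Hence h = 7.

7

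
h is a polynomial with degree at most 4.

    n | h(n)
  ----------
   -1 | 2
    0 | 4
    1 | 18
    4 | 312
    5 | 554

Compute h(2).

62

Write h(n) = an^4 + bn³ + cn² + dn + e; the 5 given values yield a linear system in the 5 coefficients.
Solving, the leading coefficient vanishes, and h(n) = 3n³ + 6n² + 5n + 4.
Then h(2) = 62.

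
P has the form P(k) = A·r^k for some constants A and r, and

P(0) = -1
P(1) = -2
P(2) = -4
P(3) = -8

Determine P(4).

-16

Consecutive ratio: -2/(-1) = 2, and -4/(-2) = 2, so r = 2.
Then A·2^0 = -1 gives A = -1, and P(k) = -1·2^k.
P(4) = -1·2^4 = -16.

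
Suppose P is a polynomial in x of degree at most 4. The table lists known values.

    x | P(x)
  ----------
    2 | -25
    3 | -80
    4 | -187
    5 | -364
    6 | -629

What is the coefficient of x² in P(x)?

1

First differences: -55, -107, -177, -265. Second differences: -52, -70, -88. Third differences: -18, -18.
Level-3 differences are constant, so P has degree 3.
Fitting a degree-3 polynomial gives P(x) = -3x³ + x² - 3x + 1.
The coefficient of x² is 1.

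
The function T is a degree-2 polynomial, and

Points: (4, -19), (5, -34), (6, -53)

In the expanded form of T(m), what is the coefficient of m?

Write T(m) = am² + bm + c; the 3 given values yield a linear system in the 3 coefficients.
Solving, T(m) = -2m² + 3m + 1.
The coefficient of m is 3.

3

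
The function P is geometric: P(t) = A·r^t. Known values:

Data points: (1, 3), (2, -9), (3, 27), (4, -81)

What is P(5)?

243

Consecutive ratio: -9/3 = -3, and 27/(-9) = -3, so r = -3.
Then A·(-3)^1 = 3 gives A = -1, and P(t) = -1·(-3)^t.
P(5) = -1·(-3)^5 = 243.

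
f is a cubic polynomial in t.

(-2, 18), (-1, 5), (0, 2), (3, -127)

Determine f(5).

Write f(t) = at³ + bt² + ct + d; the 4 given values yield a linear system in the 4 coefficients.
Solving, f(t) = -3t³ - 4t² - 4t + 2.
Then f(5) = -493.

-493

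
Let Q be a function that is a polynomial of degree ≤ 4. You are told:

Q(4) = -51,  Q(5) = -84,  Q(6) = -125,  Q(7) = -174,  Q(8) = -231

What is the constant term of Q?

1

First differences: -33, -41, -49, -57. Second differences: -8, -8, -8.
Level-2 differences are constant, so Q has degree 2.
Fitting a degree-2 polynomial gives Q(m) = -4m² + 3m + 1.
The constant term is Q(0) = 1.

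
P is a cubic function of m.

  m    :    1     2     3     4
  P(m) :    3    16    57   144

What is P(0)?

Write P(m) = am³ + bm² + cm + d; the 4 given values yield a linear system in the 4 coefficients.
Solving, P(m) = 3m³ - 4m² + 4m.
The constant term is P(0) = 0.

0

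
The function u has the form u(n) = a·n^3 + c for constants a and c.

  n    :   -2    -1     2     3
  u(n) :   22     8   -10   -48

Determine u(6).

-426

From u(-2) = 22 and u(-1) = 8: -8a + c = 22 and -1a + c = 8.
Subtracting: 7a = -14, so a = -2; then c = 22 − (-2)·(-8) = 6.
So u(n) = -2n³ + 6, and u(6) = -426.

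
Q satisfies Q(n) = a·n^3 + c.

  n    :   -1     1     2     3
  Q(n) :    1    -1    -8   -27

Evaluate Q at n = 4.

-64

From Q(-1) = 1 and Q(1) = -1: -1a + c = 1 and 1a + c = -1.
Subtracting: 2a = -2, so a = -1; then c = 1 − (-1)·(-1) = 0.
So Q(n) = -1n³ + 0, and Q(4) = -64.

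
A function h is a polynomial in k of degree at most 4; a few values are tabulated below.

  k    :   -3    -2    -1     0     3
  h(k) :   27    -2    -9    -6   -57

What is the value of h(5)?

Write h(k) = ak^4 + bk³ + ck² + dk + e; the 5 given values yield a linear system in the 5 coefficients.
Solving, the leading coefficient vanishes, and h(k) = -2k³ - k² + 4k - 6.
Then h(5) = -261.

-261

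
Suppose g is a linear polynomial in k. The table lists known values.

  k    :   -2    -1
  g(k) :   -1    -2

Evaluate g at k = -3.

0

Write g(k) = ak + b; the 2 given values yield a linear system in the 2 coefficients.
Solving, g(k) = -k - 3.
Then g(-3) = 0.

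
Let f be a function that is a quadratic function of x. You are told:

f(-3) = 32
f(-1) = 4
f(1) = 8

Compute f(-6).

134

Write f(x) = ax² + bx + c; the 3 given values yield a linear system in the 3 coefficients.
Solving, f(x) = 4x² + 2x + 2.
Then f(-6) = 134.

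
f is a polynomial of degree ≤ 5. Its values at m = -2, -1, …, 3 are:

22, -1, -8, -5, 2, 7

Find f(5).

First differences: -23, -7, 3, 7, 5. Second differences: 16, 10, 4, -2. Third differences: -6, -6, -6.
Level-3 differences are constant, so f has degree 3.
Fitting a degree-3 polynomial gives f(m) = -m³ + 5m² - m - 8.
Then f(5) = -13.

-13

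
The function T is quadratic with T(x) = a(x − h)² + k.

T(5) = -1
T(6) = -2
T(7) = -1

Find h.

First differences -1, 1; second difference 2 = 2a, so a = 1.
Expanding, the x-coefficient is −2ah = -2h; matching it to the data gives h = 6, and then k = -2.
So T(x) = 1(x − 6)² − 2.
Hence h = 6.

6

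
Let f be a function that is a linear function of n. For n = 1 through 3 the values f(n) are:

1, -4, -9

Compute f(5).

-19

First differences: -5, -5.
Level-1 differences are constant, so f has degree 1.
Fitting a degree-1 polynomial gives f(n) = -5n + 6.
Then f(5) = -19.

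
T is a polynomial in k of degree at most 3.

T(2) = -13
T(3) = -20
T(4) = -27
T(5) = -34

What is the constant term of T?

1

First differences: -7, -7, -7.
Level-1 differences are constant, so T has degree 1.
Fitting a degree-1 polynomial gives T(k) = -7k + 1.
The constant term is T(0) = 1.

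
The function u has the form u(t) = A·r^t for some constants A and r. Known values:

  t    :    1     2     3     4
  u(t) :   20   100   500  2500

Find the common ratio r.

5

Consecutive ratio: 100/20 = 5, and 500/100 = 5, so r = 5.
Then A·5^1 = 20 gives A = 4, and u(t) = 4·5^t.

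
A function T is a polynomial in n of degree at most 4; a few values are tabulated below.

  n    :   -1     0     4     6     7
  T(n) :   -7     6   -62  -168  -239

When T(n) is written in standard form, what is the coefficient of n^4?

0

Write T(n) = an^4 + bn³ + cn² + dn + e; the 5 given values yield a linear system in the 5 coefficients.
Solving, the top 2 coefficients vanish, and T(n) = -6n² + 7n + 6.
The coefficient of n^4 is 0.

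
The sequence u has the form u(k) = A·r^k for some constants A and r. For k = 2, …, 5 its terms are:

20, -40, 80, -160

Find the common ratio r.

Consecutive ratio: -40/20 = -2, and 80/(-40) = -2, so r = -2.
Then A·(-2)^2 = 20 gives A = 5, and u(k) = 5·(-2)^k.

-2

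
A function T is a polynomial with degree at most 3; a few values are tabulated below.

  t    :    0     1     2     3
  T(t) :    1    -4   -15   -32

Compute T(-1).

First differences: -5, -11, -17. Second differences: -6, -6.
Level-2 differences are constant, so T has degree 2.
Fitting a degree-2 polynomial gives T(t) = -3t² - 2t + 1.
Then T(-1) = 0.

0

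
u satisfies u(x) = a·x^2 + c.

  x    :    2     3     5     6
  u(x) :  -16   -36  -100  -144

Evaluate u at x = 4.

-64

From u(2) = -16 and u(3) = -36: 4a + c = -16 and 9a + c = -36.
Subtracting: 5a = -20, so a = -4; then c = -16 − (-4)·4 = 0.
So u(x) = -4x² + 0, and u(4) = -64.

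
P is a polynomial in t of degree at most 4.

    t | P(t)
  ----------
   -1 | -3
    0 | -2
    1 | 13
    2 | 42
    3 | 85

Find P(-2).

First differences: 1, 15, 29, 43. Second differences: 14, 14, 14.
Level-2 differences are constant, so P has degree 2.
Fitting a degree-2 polynomial gives P(t) = 7t² + 8t - 2.
Then P(-2) = 10.

10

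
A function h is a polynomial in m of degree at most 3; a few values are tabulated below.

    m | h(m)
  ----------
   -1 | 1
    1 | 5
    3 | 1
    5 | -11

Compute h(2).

Write h(m) = am³ + bm² + cm + d; the 4 given values yield a linear system in the 4 coefficients.
Solving, the leading coefficient vanishes, and h(m) = -m² + 2m + 4.
Then h(2) = 4.

4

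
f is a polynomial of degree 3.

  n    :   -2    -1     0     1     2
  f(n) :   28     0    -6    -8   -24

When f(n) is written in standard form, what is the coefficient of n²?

2

First differences: -28, -6, -2, -16. Second differences: 22, 4, -14. Third differences: -18, -18.
Level-3 differences are constant, so f has degree 3.
Fitting a degree-3 polynomial gives f(n) = -3n³ + 2n² - n - 6.
The coefficient of n² is 2.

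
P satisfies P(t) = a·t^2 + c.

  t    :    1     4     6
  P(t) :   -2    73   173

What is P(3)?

38

From P(1) = -2 and P(4) = 73: 1a + c = -2 and 16a + c = 73.
Subtracting: 15a = 75, so a = 5; then c = -2 − 5·1 = -7.
So P(t) = 5t² − 7, and P(3) = 38.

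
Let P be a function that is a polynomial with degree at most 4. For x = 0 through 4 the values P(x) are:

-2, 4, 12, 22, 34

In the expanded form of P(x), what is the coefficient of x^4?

0

First differences: 6, 8, 10, 12. Second differences: 2, 2, 2.
Level-2 differences are constant, so P has degree 2.
Fitting a degree-2 polynomial gives P(x) = x² + 5x - 2.
The coefficient of x^4 is 0.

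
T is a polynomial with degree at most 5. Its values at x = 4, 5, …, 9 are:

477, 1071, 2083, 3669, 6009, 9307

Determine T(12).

27349

First differences: 594, 1012, 1586, 2340, 3298. Second differences: 418, 574, 754, 958. Third differences: 156, 180, 204. Fourth differences: 24, 24.
Level-4 differences are constant, so T has degree 4.
Fitting a degree-4 polynomial gives T(x) = x^4 + 4x³ - 2x² - x + 1.
Then T(12) = 27349.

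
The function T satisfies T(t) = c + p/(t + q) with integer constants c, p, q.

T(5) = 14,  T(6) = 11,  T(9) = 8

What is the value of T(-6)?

(T(t) − c)(t + q) = p for each data point; the three points give a linear system in c and q, then p follows.
Solving: c = 5, q = -3, p = 18, so T(t) = 5 + 18/(t − 3).
Then T(-6) = 5 + 18/(-9) = 3.

3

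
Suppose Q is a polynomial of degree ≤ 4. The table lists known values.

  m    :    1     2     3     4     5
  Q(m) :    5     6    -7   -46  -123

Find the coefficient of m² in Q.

5

Write Q(m) = am^4 + bm³ + cm² + dm + e; the 5 given values yield a linear system in the 5 coefficients.
Solving, the leading coefficient vanishes, and Q(m) = -2m³ + 5m² + 2.
The coefficient of m² is 5.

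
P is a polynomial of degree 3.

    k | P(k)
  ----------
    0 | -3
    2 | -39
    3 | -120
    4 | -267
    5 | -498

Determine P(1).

-6

Write P(k) = ak³ + bk² + ck + d; the 5 given values yield a linear system in the 4 coefficients.
Solving, P(k) = -3k³ - 6k² + 6k - 3.
Then P(1) = -6.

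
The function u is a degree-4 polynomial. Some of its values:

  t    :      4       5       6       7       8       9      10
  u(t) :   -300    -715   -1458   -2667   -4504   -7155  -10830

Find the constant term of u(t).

Write u(t) = at^4 + bt³ + ct² + dt + e; the 7 given values yield a linear system in the 5 coefficients.
Solving, u(t) = -t^4 - t³ + 2t² - 3t.
The constant term is u(0) = 0.

0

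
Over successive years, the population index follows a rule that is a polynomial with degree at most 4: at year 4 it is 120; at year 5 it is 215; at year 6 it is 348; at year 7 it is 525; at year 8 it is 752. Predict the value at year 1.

3

Write the value at k as s(k).
Write s(k) = ak^4 + bk³ + ck² + dk + e; the 5 given values yield a linear system in the 5 coefficients.
Solving, the leading coefficient vanishes, and s(k) = k³ + 4k² - 2k.
Then s(1) = 3.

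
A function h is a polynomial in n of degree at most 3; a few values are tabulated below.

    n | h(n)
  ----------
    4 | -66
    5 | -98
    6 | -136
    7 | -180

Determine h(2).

-20

First differences: -32, -38, -44. Second differences: -6, -6.
Level-2 differences are constant, so h has degree 2.
Fitting a degree-2 polynomial gives h(n) = -3n² - 5n + 2.
Then h(2) = -20.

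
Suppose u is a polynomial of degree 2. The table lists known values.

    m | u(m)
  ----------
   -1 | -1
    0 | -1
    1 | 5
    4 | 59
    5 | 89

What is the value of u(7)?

167

Write u(m) = am² + bm + c; the 5 given values yield a linear system in the 3 coefficients.
Solving, u(m) = 3m² + 3m - 1.
Then u(7) = 167.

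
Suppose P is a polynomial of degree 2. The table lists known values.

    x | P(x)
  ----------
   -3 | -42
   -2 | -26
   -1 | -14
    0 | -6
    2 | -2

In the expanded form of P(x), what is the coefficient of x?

Write P(x) = ax² + bx + c; the 5 given values yield a linear system in the 3 coefficients.
Solving, P(x) = -2x² + 6x - 6.
The coefficient of x is 6.

6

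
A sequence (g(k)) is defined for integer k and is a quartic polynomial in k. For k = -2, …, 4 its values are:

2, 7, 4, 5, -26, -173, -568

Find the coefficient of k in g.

First differences: 5, -3, 1, -31, -147, -395. Second differences: -8, 4, -32, -116, -248. Third differences: 12, -36, -84, -132. Fourth differences: -48, -48, -48.
Level-4 differences are constant, so g has degree 4.
Fitting a degree-4 polynomial gives g(k) = -2k^4 - 2k³ + 4k² + k + 4.
The coefficient of k is 1.

1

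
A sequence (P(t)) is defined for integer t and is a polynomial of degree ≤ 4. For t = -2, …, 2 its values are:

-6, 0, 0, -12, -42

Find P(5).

First differences: 6, 0, -12, -30. Second differences: -6, -12, -18. Third differences: -6, -6.
Level-3 differences are constant, so P has degree 3.
Fitting a degree-3 polynomial gives P(t) = -t³ - 6t² - 5t.
Then P(5) = -300.

-300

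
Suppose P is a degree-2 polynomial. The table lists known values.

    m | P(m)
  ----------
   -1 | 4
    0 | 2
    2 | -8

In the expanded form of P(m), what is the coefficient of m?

Write P(m) = am² + bm + c; the 3 given values yield a linear system in the 3 coefficients.
Solving, P(m) = -m² - 3m + 2.
The coefficient of m is -3.

-3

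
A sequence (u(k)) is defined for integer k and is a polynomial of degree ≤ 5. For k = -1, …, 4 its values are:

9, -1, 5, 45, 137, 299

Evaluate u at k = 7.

First differences: -10, 6, 40, 92, 162. Second differences: 16, 34, 52, 70. Third differences: 18, 18, 18.
Level-3 differences are constant, so u has degree 3.
Fitting a degree-3 polynomial gives u(k) = 3k³ + 8k² - 5k - 1.
Then u(7) = 1385.

1385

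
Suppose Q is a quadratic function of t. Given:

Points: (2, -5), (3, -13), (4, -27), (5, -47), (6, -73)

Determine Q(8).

Write Q(t) = at² + bt + c; the 5 given values yield a linear system in the 3 coefficients.
Solving, Q(t) = -3t² + 7t - 7.
Then Q(8) = -143.

-143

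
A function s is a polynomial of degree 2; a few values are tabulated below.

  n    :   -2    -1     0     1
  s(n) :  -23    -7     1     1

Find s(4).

-47

First differences: 16, 8, 0. Second differences: -8, -8.
Level-2 differences are constant, so s has degree 2.
Fitting a degree-2 polynomial gives s(n) = -4n² + 4n + 1.
Then s(4) = -47.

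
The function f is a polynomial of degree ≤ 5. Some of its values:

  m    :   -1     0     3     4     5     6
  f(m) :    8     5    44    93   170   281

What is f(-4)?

-19

Write f(m) = am^5 + bm^4 + cm³ + dm² + em + p; the 6 given values yield a linear system in the 6 coefficients.
Solving, the top 2 coefficients vanish, and f(m) = m³ + 2m² - 2m + 5.
Then f(-4) = -19.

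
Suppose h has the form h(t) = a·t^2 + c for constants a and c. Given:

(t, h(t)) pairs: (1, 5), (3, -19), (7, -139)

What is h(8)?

From h(1) = 5 and h(3) = -19: 1a + c = 5 and 9a + c = -19.
Subtracting: 8a = -24, so a = -3; then c = 5 − (-3)·1 = 8.
So h(t) = -3t² + 8, and h(8) = -184.

-184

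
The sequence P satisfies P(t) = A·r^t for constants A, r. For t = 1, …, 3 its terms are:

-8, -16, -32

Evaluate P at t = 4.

Consecutive ratio: -16/(-8) = 2, and -32/(-16) = 2, so r = 2.
Then A·2^1 = -8 gives A = -4, and P(t) = -4·2^t.
P(4) = -4·2^4 = -64.

-64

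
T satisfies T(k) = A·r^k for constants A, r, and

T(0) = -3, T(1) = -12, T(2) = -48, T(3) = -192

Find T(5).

Consecutive ratio: -12/(-3) = 4, and -48/(-12) = 4, so r = 4.
Then A·4^0 = -3 gives A = -3, and T(k) = -3·4^k.
T(5) = -3·4^5 = -3072.

-3072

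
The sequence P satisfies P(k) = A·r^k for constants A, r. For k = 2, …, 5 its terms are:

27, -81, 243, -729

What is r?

-3

Consecutive ratio: -81/27 = -3, and 243/(-81) = -3, so r = -3.
Then A·(-3)^2 = 27 gives A = 3, and P(k) = 3·(-3)^k.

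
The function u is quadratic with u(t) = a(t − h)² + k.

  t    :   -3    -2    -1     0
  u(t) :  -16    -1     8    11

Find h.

0

First differences 15, 9, 3; second difference -6 = 2a, so a = -3.
Expanding, the t-coefficient is −2ah = 6h; matching it to the data gives h = 0, and then k = 11.
So u(t) = -3(t + 0)² + 11.
Hence h = 0.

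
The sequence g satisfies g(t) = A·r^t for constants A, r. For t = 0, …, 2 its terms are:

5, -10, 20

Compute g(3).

-40

Consecutive ratio: -10/5 = -2, and 20/(-10) = -2, so r = -2.
Then A·(-2)^0 = 5 gives A = 5, and g(t) = 5·(-2)^t.
g(3) = 5·(-2)^3 = -40.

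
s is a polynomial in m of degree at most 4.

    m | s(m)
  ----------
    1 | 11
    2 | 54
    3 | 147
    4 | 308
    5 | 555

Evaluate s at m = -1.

First differences: 43, 93, 161, 247. Second differences: 50, 68, 86. Third differences: 18, 18.
Level-3 differences are constant, so s has degree 3.
Fitting a degree-3 polynomial gives s(m) = 3m³ + 7m² + m.
Then s(-1) = 3.

3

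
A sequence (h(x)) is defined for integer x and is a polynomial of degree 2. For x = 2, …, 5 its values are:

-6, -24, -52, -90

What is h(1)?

Write h(x) = ax² + bx + c; the 4 given values yield a linear system in the 3 coefficients.
Solving, h(x) = -5x² + 7x.
Then h(1) = 2.

2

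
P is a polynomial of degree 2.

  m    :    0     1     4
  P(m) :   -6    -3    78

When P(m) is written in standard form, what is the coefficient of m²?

6

Write P(m) = am² + bm + c; the 3 given values yield a linear system in the 3 coefficients.
Solving, P(m) = 6m² - 3m - 6.
The coefficient of m² is 6.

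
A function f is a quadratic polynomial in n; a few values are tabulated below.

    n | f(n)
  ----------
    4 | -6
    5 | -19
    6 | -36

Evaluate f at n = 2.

Write f(n) = an² + bn + c; the 3 given values yield a linear system in the 3 coefficients.
Solving, f(n) = -2n² + 5n + 6.
Then f(2) = 8.

8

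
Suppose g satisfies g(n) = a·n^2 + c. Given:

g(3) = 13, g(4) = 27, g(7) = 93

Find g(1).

From g(3) = 13 and g(4) = 27: 9a + c = 13 and 16a + c = 27.
Subtracting: 7a = 14, so a = 2; then c = 13 − 2·9 = -5.
So g(n) = 2n² − 5, and g(1) = -3.

-3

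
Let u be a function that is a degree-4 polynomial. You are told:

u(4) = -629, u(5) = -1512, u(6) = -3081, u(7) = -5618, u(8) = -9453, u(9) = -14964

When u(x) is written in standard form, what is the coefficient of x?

2

First differences: -883, -1569, -2537, -3835, -5511. Second differences: -686, -968, -1298, -1676. Third differences: -282, -330, -378. Fourth differences: -48, -48.
Level-4 differences are constant, so u has degree 4.
Fitting a degree-4 polynomial gives u(x) = -2x^4 - 3x³ + 4x² + 2x + 3.
The coefficient of x is 2.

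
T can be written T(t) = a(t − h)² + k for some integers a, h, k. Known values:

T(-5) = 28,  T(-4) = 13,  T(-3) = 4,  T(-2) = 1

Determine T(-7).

First differences -15, -9, -3; second difference 6 = 2a, so a = 3.
Expanding, the t-coefficient is −2ah = -6h; matching it to the data gives h = -2, and then k = 1.
So T(t) = 3(t + 2)² + 1.
T(-7) = 3·(-5)² + 1 = 76.

76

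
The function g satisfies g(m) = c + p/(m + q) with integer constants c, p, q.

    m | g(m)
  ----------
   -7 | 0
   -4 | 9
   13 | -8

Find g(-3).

(g(m) − c)(m + q) = p for each data point; the three points give a linear system in c and q, then p follows.
Solving: c = -6, q = 2, p = -30, so g(m) = -6 − 30/(m + 2).
Then g(-3) = -6 − 30/(-1) = 24.

24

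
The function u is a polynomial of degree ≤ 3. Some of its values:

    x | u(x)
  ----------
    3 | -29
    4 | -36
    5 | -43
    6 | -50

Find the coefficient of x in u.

-7

First differences: -7, -7, -7.
Level-1 differences are constant, so u has degree 1.
Fitting a degree-1 polynomial gives u(x) = -7x - 8.
The coefficient of x is -7.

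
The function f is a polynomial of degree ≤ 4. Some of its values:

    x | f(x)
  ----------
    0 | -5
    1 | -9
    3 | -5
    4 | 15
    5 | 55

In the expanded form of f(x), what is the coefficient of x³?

1

Write f(x) = ax^4 + bx³ + cx² + dx + e; the 5 given values yield a linear system in the 5 coefficients.
Solving, the leading coefficient vanishes, and f(x) = x³ - 2x² - 3x - 5.
The coefficient of x³ is 1.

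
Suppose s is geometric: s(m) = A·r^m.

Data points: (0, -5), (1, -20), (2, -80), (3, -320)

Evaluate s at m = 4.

Consecutive ratio: -20/(-5) = 4, and -80/(-20) = 4, so r = 4.
Then A·4^0 = -5 gives A = -5, and s(m) = -5·4^m.
s(4) = -5·4^4 = -1280.

-1280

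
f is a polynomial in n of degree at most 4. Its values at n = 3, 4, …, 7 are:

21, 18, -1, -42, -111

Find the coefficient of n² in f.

4

Write f(n) = an^4 + bn³ + cn² + dn + e; the 5 given values yield a linear system in the 5 coefficients.
Solving, the leading coefficient vanishes, and f(n) = -n³ + 4n² + 6n - 6.
The coefficient of n² is 4.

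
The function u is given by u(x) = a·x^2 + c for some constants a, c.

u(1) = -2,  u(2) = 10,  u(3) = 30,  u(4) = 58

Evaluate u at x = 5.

94

From u(1) = -2 and u(2) = 10: 1a + c = -2 and 4a + c = 10.
Subtracting: 3a = 12, so a = 4; then c = -2 − 4·1 = -6.
So u(x) = 4x² − 6, and u(5) = 94.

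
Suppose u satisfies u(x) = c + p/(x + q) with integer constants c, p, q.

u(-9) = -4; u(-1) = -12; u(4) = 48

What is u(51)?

(u(x) − c)(x + q) = p for each data point; the three points give a linear system in c and q, then p follows.
Solving: c = 0, q = -3, p = 48, so u(x) = 48/(x − 3).
Then u(51) = 0 + 48/48 = 1.

1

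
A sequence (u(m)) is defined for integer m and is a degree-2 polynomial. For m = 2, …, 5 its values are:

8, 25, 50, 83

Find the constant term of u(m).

First differences: 17, 25, 33. Second differences: 8, 8.
Level-2 differences are constant, so u has degree 2.
Fitting a degree-2 polynomial gives u(m) = 4m² - 3m - 2.
The constant term is u(0) = -2.

-2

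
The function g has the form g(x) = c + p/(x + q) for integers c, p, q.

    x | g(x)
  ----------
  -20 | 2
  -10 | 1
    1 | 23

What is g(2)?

(g(x) − c)(x + q) = p for each data point; the three points give a linear system in c and q, then p follows.
Solving: c = 3, q = 0, p = 20, so g(x) = 3 + 20/(x + 0).
Then g(2) = 3 + 20/2 = 13.

13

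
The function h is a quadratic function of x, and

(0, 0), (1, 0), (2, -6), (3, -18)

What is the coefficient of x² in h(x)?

-3

Write h(x) = ax² + bx + c; the 4 given values yield a linear system in the 3 coefficients.
Solving, h(x) = -3x² + 3x.
The coefficient of x² is -3.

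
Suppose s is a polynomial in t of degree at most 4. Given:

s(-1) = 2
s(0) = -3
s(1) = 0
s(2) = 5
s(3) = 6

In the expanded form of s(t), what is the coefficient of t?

First differences: -5, 3, 5, 1. Second differences: 8, 2, -4. Third differences: -6, -6.
Level-3 differences are constant, so s has degree 3.
Fitting a degree-3 polynomial gives s(t) = -t³ + 4t² - 3.
The coefficient of t is 0.

0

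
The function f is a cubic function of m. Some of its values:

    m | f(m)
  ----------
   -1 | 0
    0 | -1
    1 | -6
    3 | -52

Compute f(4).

-105

Write f(m) = am³ + bm² + cm + d; the 4 given values yield a linear system in the 4 coefficients.
Solving, f(m) = -m³ - 2m² - 2m - 1.
Then f(4) = -105.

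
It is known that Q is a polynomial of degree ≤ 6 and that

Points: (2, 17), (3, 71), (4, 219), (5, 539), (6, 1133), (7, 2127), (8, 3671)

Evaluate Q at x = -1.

-1

First differences: 54, 148, 320, 594, 994, 1544. Second differences: 94, 172, 274, 400, 550. Third differences: 78, 102, 126, 150. Fourth differences: 24, 24, 24.
Level-4 differences are constant, so Q has degree 4.
Fitting a degree-4 polynomial gives Q(x) = x^4 - x³ + x² + 3x - 1.
Then Q(-1) = -1.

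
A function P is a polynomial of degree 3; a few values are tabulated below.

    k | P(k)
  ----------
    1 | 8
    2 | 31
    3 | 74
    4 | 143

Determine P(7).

566

Write P(k) = ak³ + bk² + ck + d; the 4 given values yield a linear system in the 4 coefficients.
Solving, P(k) = k³ + 4k² + 4k - 1.
Then P(7) = 566.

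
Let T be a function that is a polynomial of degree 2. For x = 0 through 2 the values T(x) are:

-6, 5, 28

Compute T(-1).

-5

Write T(x) = ax² + bx + c; the 3 given values yield a linear system in the 3 coefficients.
Solving, T(x) = 6x² + 5x - 6.
Then T(-1) = -5.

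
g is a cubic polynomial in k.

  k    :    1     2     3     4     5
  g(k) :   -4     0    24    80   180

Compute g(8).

864

First differences: 4, 24, 56, 100. Second differences: 20, 32, 44. Third differences: 12, 12.
Level-3 differences are constant, so g has degree 3.
Fitting a degree-3 polynomial gives g(k) = 2k³ - 2k² - 4k.
Then g(8) = 864.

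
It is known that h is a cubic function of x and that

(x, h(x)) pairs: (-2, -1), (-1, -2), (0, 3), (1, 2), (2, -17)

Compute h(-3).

18

Write h(x) = ax³ + bx² + cx + d; the 5 given values yield a linear system in the 4 coefficients.
Solving, h(x) = -2x³ - 3x² + 4x + 3.
Then h(-3) = 18.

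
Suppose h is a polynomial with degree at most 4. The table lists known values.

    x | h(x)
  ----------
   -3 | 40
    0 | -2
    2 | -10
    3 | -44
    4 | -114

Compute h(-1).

-4

Write h(x) = ax^4 + bx³ + cx² + dx + e; the 5 given values yield a linear system in the 5 coefficients.
Solving, the leading coefficient vanishes, and h(x) = -2x³ + 4x - 2.
Then h(-1) = -4.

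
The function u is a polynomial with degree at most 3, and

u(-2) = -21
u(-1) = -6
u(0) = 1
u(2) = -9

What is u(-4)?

Write u(t) = at³ + bt² + ct + d; the 4 given values yield a linear system in the 4 coefficients.
Solving, the leading coefficient vanishes, and u(t) = -4t² + 3t + 1.
Then u(-4) = -75.

-75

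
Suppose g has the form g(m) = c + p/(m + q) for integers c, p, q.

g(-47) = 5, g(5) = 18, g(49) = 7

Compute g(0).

-42

(g(m) − c)(m + q) = p for each data point; the three points give a linear system in c and q, then p follows.
Solving: c = 6, q = -1, p = 48, so g(m) = 6 + 48/(m − 1).
Then g(0) = 6 + 48/(-1) = -42.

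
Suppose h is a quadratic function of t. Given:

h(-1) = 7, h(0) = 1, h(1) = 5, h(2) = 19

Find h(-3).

49

First differences: -6, 4, 14. Second differences: 10, 10.
Level-2 differences are constant, so h has degree 2.
Fitting a degree-2 polynomial gives h(t) = 5t² - t + 1.
Then h(-3) = 49.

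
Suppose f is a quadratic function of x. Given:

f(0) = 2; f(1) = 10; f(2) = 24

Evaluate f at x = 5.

102

Write f(x) = ax² + bx + c; the 3 given values yield a linear system in the 3 coefficients.
Solving, f(x) = 3x² + 5x + 2.
Then f(5) = 102.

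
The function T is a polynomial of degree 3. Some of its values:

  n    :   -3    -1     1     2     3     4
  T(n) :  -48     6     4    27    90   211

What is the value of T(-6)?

Write T(n) = an³ + bn² + cn + d; the 6 given values yield a linear system in the 4 coefficients.
Solving, T(n) = 3n³ + 2n² - 4n + 3.
Then T(-6) = -549.

-549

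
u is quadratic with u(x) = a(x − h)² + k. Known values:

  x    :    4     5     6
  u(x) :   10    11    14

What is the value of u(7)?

19

First differences 1, 3; second difference 2 = 2a, so a = 1.
Expanding, the x-coefficient is −2ah = -2h; matching it to the data gives h = 4, and then k = 10.
So u(x) = 1(x − 4)² + 10.
u(7) = 1·3² + 10 = 19.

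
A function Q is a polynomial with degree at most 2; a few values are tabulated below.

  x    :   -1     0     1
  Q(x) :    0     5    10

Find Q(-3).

First differences: 5, 5.
Level-1 differences are constant, so Q has degree 1.
Fitting a degree-1 polynomial gives Q(x) = 5x + 5.
Then Q(-3) = -10.

-10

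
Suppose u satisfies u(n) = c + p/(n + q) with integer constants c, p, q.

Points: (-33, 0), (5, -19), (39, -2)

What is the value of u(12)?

-5

(u(n) − c)(n + q) = p for each data point; the three points give a linear system in c and q, then p follows.
Solving: c = -1, q = -3, p = -36, so u(n) = -1 − 36/(n − 3).
Then u(12) = -1 − 36/9 = -5.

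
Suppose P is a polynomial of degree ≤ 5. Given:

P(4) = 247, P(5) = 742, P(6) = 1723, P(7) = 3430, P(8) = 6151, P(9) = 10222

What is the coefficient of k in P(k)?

-8

Write P(k) = ak^5 + bk^4 + ck³ + dk² + ek + p; the 6 given values yield a linear system in the 6 coefficients.
Solving, the leading coefficient vanishes, and P(k) = 2k^4 - 4k³ + k² - 8k + 7.
The coefficient of k is -8.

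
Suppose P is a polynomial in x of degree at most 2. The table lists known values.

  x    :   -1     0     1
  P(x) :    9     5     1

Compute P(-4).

21

Write P(x) = ax² + bx + c; the 3 given values yield a linear system in the 3 coefficients.
Solving, the leading coefficient vanishes, and P(x) = -4x + 5.
Then P(-4) = 21.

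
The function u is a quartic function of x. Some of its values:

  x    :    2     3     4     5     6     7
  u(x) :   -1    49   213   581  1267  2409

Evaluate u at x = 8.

4169

First differences: 50, 164, 368, 686, 1142. Second differences: 114, 204, 318, 456. Third differences: 90, 114, 138. Fourth differences: 24, 24.
Level-4 differences are constant, so u has degree 4.
Extending the table by one column gives the next first difference 1760, so u(8) = 2409 + 1760 = 4169.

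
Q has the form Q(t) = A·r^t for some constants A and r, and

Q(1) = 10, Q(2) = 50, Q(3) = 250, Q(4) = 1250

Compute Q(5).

Consecutive ratio: 50/10 = 5, and 250/50 = 5, so r = 5.
Then A·5^1 = 10 gives A = 2, and Q(t) = 2·5^t.
Q(5) = 2·5^5 = 6250.

6250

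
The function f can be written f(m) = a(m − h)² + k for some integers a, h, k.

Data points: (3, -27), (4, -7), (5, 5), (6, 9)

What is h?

6

First differences 20, 12, 4; second difference -8 = 2a, so a = -4.
Expanding, the m-coefficient is −2ah = 8h; matching it to the data gives h = 6, and then k = 9.
So f(m) = -4(m − 6)² + 9.
Hence h = 6.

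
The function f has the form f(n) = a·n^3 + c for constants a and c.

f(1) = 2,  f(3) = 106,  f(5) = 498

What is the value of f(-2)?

-34

From f(1) = 2 and f(3) = 106: 1a + c = 2 and 27a + c = 106.
Subtracting: 26a = 104, so a = 4; then c = 2 − 4·1 = -2.
So f(n) = 4n³ − 2, and f(-2) = -34.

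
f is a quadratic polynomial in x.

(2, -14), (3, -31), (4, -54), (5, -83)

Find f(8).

First differences: -17, -23, -29. Second differences: -6, -6.
Level-2 differences are constant, so f has degree 2.
Fitting a degree-2 polynomial gives f(x) = -3x² - 2x + 2.
Then f(8) = -206.

-206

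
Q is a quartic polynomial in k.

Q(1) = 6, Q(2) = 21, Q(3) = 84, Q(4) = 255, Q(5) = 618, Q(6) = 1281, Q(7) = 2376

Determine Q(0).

3

First differences: 15, 63, 171, 363, 663, 1095. Second differences: 48, 108, 192, 300, 432. Third differences: 60, 84, 108, 132. Fourth differences: 24, 24, 24.
Level-4 differences are constant, so Q has degree 4.
Fitting a degree-4 polynomial gives Q(k) = k^4 - k² + 3k + 3.
Then Q(0) = 3.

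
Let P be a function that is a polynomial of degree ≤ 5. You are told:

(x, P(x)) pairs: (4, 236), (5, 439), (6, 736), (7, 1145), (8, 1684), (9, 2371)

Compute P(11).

Write P(x) = ax^5 + bx^4 + cx³ + dx² + ex + p; the 6 given values yield a linear system in the 6 coefficients.
Solving, the top 2 coefficients vanish, and P(x) = 3x³ + 2x² + 2x + 4.
Then P(11) = 4261.

4261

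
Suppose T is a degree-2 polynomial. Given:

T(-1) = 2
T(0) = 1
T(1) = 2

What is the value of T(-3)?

10

Write T(m) = am² + bm + c; the 3 given values yield a linear system in the 3 coefficients.
Solving, T(m) = m² + 1.
Then T(-3) = 10.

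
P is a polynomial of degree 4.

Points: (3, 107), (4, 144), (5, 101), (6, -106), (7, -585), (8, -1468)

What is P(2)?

50

Write P(k) = ak^4 + bk³ + ck² + dk + e; the 6 given values yield a linear system in the 5 coefficients.
Solving, P(k) = -k^4 + 4k³ + 9k² + k - 4.
Then P(2) = 50.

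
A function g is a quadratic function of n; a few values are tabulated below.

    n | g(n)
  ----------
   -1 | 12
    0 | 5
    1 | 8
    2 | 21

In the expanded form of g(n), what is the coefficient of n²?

First differences: -7, 3, 13. Second differences: 10, 10.
Level-2 differences are constant, so g has degree 2.
Fitting a degree-2 polynomial gives g(n) = 5n² - 2n + 5.
The coefficient of n² is 5.

5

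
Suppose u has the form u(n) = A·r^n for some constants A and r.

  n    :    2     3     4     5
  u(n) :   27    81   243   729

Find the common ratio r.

3

Consecutive ratio: 81/27 = 3, and 243/81 = 3, so r = 3.
Then A·3^2 = 27 gives A = 3, and u(n) = 3·3^n.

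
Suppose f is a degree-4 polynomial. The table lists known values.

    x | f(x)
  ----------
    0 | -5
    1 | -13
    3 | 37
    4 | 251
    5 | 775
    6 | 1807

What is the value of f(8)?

6427

Write f(x) = ax^4 + bx³ + cx² + dx + e; the 6 given values yield a linear system in the 5 coefficients.
Solving, f(x) = 2x^4 - 3x³ - 3x² - 4x - 5.
Then f(8) = 6427.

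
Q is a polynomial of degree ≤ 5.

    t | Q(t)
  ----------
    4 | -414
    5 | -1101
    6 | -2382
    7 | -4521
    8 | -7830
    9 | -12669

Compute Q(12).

-40686

First differences: -687, -1281, -2139, -3309, -4839. Second differences: -594, -858, -1170, -1530. Third differences: -264, -312, -360. Fourth differences: -48, -48.
Level-4 differences are constant, so Q has degree 4.
Fitting a degree-4 polynomial gives Q(t) = -2t^4 + 5t² + 6t - 6.
Then Q(12) = -40686.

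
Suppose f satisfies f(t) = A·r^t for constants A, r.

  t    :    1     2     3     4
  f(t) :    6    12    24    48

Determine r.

Consecutive ratio: 12/6 = 2, and 24/12 = 2, so r = 2.
Then A·2^1 = 6 gives A = 3, and f(t) = 3·2^t.

2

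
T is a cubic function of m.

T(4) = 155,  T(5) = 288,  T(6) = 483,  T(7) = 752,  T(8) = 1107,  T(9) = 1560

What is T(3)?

72

First differences: 133, 195, 269, 355, 453. Second differences: 62, 74, 86, 98. Third differences: 12, 12, 12.
Level-3 differences are constant, so T has degree 3.
Fitting a degree-3 polynomial gives T(m) = 2m³ + m² + 2m + 3.
Then T(3) = 72.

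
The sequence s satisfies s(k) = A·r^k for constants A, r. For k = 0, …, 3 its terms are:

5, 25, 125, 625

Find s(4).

3125

Consecutive ratio: 25/5 = 5, and 125/25 = 5, so r = 5.
Then A·5^0 = 5 gives A = 5, and s(k) = 5·5^k.
s(4) = 5·5^4 = 3125.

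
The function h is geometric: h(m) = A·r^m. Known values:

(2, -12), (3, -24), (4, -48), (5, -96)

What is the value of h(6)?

-192

Consecutive ratio: -24/(-12) = 2, and -48/(-24) = 2, so r = 2.
Then A·2^2 = -12 gives A = -3, and h(m) = -3·2^m.
h(6) = -3·2^6 = -192.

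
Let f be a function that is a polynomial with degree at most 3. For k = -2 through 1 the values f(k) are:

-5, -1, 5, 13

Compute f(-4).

First differences: 4, 6, 8. Second differences: 2, 2.
Level-2 differences are constant, so f has degree 2.
Fitting a degree-2 polynomial gives f(k) = k² + 7k + 5.
Then f(-4) = -7.

-7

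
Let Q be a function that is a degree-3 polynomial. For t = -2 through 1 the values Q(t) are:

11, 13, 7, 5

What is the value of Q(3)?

61

Write Q(t) = at³ + bt² + ct + d; the 4 given values yield a linear system in the 4 coefficients.
Solving, Q(t) = 2t³ + 2t² - 6t + 7.
Then Q(3) = 61.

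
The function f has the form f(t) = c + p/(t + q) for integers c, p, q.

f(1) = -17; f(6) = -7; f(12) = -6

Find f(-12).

-4

(f(t) − c)(t + q) = p for each data point; the three points give a linear system in c and q, then p follows.
Solving: c = -5, q = 0, p = -12, so f(t) = -5 − 12/(t + 0).
Then f(-12) = -5 − 12/(-12) = -4.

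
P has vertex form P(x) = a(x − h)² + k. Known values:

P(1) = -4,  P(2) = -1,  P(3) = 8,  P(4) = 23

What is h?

First differences 3, 9, 15; second difference 6 = 2a, so a = 3.
Expanding, the x-coefficient is −2ah = -6h; matching it to the data gives h = 1, and then k = -4.
So P(x) = 3(x − 1)² − 4.
Hence h = 1.

1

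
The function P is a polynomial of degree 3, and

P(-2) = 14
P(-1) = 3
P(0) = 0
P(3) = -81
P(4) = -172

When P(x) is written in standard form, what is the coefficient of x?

Write P(x) = ax³ + bx² + cx + d; the 5 given values yield a linear system in the 4 coefficients.
Solving, P(x) = -2x³ - 2x² - 3x.
The coefficient of x is -3.

-3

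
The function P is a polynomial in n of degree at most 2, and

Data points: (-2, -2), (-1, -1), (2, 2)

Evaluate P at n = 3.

Write P(n) = an² + bn + c; the 3 given values yield a linear system in the 3 coefficients.
Solving, the leading coefficient vanishes, and P(n) = n.
Then P(3) = 3.

3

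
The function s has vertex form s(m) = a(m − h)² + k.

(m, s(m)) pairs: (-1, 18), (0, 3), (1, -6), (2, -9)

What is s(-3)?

66

First differences -15, -9, -3; second difference 6 = 2a, so a = 3.
Expanding, the m-coefficient is −2ah = -6h; matching it to the data gives h = 2, and then k = -9.
So s(m) = 3(m − 2)² − 9.
s(-3) = 3·(-5)² − 9 = 66.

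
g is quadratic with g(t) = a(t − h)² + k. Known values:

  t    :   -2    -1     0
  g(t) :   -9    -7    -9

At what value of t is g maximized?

-1

First differences 2, -2; second difference -4 = 2a, so a = -2.
Expanding, the t-coefficient is −2ah = 4h; matching it to the data gives h = -1, and then k = -7.
So g(t) = -2(t + 1)² − 7.
Hence h = -1.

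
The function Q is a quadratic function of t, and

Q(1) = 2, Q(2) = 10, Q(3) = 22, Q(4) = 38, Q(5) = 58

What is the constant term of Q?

-2

First differences: 8, 12, 16, 20. Second differences: 4, 4, 4.
Level-2 differences are constant, so Q has degree 2.
Fitting a degree-2 polynomial gives Q(t) = 2t² + 2t - 2.
The constant term is Q(0) = -2.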